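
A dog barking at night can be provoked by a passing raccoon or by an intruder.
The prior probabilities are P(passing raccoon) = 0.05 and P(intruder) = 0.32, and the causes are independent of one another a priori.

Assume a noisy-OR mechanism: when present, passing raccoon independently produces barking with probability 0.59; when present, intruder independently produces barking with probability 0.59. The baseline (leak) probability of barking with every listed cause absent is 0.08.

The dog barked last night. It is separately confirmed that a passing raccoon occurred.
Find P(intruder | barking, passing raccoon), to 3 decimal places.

P(intruder | barking, passing raccoon) ≈ 0.390

Under noisy-OR, P(barking | causes) = 1 − (1−0.08)·∏(1−qᵢ) over the active causes.
P(barking | passing raccoon) = 0.6228*0.68 + 0.845348*0.32 = 0.423504 + 0.270511 = 0.694015
The intruder-present share is 0.845348*0.32 = 0.270511.
So P(intruder | barking, passing raccoon) = 0.270511/0.694015 ≈ 0.390.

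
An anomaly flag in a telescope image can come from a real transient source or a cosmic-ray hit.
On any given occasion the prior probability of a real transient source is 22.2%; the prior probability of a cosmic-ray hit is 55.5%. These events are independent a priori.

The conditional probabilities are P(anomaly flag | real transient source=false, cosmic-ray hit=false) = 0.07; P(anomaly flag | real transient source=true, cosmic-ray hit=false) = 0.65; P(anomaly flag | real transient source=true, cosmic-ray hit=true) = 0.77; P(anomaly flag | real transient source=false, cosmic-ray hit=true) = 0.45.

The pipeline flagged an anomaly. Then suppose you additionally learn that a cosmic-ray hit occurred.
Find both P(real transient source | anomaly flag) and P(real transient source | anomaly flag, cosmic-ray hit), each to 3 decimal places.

By total probability over the 4 (real transient source, cosmic-ray hit) configurations:
  P(anomaly flag) = 0.07·0.778·0.445 + 0.45·0.778·0.555 + 0.65·0.222·0.445 + 0.77·0.222·0.555
        = 0.024235 + 0.194306 + 0.064214 + 0.094872 = 0.377627
Configurations with real transient source contribute 0.159086, so
  P(real transient source | anomaly flag) = 0.159086 / 0.377627 ≈ 0.421

Now also conditioning on cosmic-ray hit=true:
Enumerate both values of real transient source and weight by the priors:
  P(anomaly flag | cosmic-ray hit) = 0.45×0.778 + 0.77×0.222
        = 0.350100 + 0.170940 = 0.521040
The terms with real transient source present sum to 0.170940, so
  P(real transient source | anomaly flag, cosmic-ray hit) = 0.170940 / 0.521040 ≈ 0.328
This is intercausal reasoning (explaining away): once cosmic-ray hit accounts for the anomaly flag, real transient source becomes less likely.

P(real transient source | anomaly flag) ≈ 0.421; P(real transient source | anomaly flag, cosmic-ray hit) ≈ 0.328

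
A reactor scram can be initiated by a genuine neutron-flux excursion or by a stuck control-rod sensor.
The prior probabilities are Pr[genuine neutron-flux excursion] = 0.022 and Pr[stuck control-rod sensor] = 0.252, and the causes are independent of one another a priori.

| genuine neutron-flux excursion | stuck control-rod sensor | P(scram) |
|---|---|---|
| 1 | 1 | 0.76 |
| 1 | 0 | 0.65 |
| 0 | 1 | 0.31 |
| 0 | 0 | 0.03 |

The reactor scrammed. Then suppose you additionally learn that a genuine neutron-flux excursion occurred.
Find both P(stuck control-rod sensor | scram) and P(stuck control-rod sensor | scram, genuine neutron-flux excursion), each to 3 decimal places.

P(stuck control-rod sensor | scram) ≈ 0.712; P(stuck control-rod sensor | scram, genuine neutron-flux excursion) ≈ 0.283

P(scram) = 0.03·0.978·0.748 + 0.31·0.978·0.252 + 0.65·0.022·0.748 + 0.76·0.022·0.252 = 0.021946 + 0.076401 + 0.010696 + 0.004213 = 0.113256
Of this, 0.080614 comes from 0.076401 + 0.004213 (the stuck control-rod sensor=true cases).
So P(stuck control-rod sensor | scram) = 0.080614/0.113256 ≈ 0.712.

With the extra evidence:
By total probability over both values of stuck control-rod sensor:
  P(scram | genuine neutron-flux excursion) = 0.65×0.748 + 0.76×0.252
        = 0.486200 + 0.191520 = 0.677720
The terms with stuck control-rod sensor present sum to 0.191520, so
  P(stuck control-rod sensor | scram, genuine neutron-flux excursion) = 0.191520 / 0.677720 ≈ 0.283
Conditioning on genuine neutron-flux excursion lowers the posterior on stuck control-rod sensor: the classic explaining-away effect in a common-effect structure.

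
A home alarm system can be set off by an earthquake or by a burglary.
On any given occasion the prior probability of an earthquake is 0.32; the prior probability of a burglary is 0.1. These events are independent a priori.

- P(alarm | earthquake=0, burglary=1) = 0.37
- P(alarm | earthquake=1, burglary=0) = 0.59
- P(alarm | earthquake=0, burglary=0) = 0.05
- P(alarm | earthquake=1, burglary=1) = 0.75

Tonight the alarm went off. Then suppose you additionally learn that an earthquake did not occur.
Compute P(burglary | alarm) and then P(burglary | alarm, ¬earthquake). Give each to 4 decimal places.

P(burglary | alarm) ≈ 0.1969; P(burglary | alarm, ¬earthquake) ≈ 0.4512

P(alarm) = 0.05·0.68·0.9 + 0.37·0.68·0.1 + 0.59·0.32·0.9 + 0.75·0.32·0.1 = 0.030600 + 0.025160 + 0.169920 + 0.024000 = 0.249680
Of this, 0.049160 comes from 0.025160 + 0.024000 (the burglary=true cases).
Hence the posterior is 0.049160/0.249680 ≈ 0.1969.

With the extra evidence:
Numerator (weight on configurations with burglary): 0.37*0.1 = 0.037000
The normalizing constant is 0.05*0.9 + 0.37*0.1 = 0.082000
P(burglary | alarm, ¬earthquake) = 0.037000/0.082000 ≈ 0.4512
With earthquake excluded, burglary must carry more of the explanatory weight for the alarm.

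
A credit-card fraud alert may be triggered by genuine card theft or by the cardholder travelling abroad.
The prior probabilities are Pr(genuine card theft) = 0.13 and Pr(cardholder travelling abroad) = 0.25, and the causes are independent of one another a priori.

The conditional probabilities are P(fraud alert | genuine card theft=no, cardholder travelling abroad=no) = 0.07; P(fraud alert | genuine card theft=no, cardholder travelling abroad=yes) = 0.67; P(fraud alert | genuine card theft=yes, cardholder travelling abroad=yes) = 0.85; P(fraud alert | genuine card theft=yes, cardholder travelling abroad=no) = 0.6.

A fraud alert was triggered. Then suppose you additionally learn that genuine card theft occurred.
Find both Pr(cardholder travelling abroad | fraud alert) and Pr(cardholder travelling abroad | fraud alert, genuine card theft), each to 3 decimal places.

Pr(cardholder travelling abroad | fraud alert) ≈ 0.625; Pr(cardholder travelling abroad | fraud alert, genuine card theft) ≈ 0.321

Weight on cardholder travelling abroad=true, given the evidence: 0.145725 + 0.027625 = 0.173350
The normalizing constant is 0.07×0.87×0.75 + 0.67×0.87×0.25 + 0.6×0.13×0.75 + 0.85×0.13×0.25 = 0.277525
P(cardholder travelling abroad | fraud alert) = 0.173350/0.277525 ≈ 0.625

Now condition on the additional information:
For the numerator, keep only cardholder travelling abroad=true terms: 0.85×0.25 = 0.212500
Denominator P(fraud alert | genuine card theft): 0.6×0.75 + 0.85×0.25 = 0.662500
Posterior = 0.212500 / 0.662500 ≈ 0.321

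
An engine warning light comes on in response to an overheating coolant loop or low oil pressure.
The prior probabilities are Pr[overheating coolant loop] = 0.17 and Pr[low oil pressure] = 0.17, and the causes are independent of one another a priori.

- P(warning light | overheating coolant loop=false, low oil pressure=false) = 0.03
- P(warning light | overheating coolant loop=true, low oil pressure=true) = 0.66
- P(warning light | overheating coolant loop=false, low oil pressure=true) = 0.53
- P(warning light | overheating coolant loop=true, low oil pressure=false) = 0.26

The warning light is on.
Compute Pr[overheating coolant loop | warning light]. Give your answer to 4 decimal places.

Enumerate the 4 (overheating coolant loop, low oil pressure) configurations and weight by the priors:
  P(warning light) = 0.03×0.83×0.83 + 0.53×0.83×0.17 + 0.26×0.17×0.83 + 0.66×0.17×0.17
        = 0.020667 + 0.074783 + 0.036686 + 0.019074 = 0.151210
Keeping only the overheating coolant loop-present terms gives 0.055760, so
  P(overheating coolant loop | warning light) = 0.055760 / 0.151210 ≈ 0.3688

Pr[overheating coolant loop | warning light] ≈ 0.3688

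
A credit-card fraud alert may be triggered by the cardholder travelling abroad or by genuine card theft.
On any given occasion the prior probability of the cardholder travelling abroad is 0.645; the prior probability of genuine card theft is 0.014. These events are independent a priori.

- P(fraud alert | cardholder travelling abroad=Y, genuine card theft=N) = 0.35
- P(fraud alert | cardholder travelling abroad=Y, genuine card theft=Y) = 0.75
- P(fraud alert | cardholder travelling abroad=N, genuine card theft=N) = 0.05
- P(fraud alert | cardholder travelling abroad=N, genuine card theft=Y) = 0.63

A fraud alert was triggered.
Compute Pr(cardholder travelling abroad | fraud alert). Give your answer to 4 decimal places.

P(fraud alert) = 0.05×0.355×0.986 + 0.63×0.355×0.014 + 0.35×0.645×0.986 + 0.75×0.645×0.014 = 0.017501 + 0.003131 + 0.222589 + 0.006773 = 0.249994
Restricting to configurations with cardholder travelling abroad present: 0.222589 + 0.006773 = 0.229362.
P(cardholder travelling abroad | fraud alert) = 0.229362 / 0.249994 ≈ 0.9175

Pr(cardholder travelling abroad | fraud alert) ≈ 0.9175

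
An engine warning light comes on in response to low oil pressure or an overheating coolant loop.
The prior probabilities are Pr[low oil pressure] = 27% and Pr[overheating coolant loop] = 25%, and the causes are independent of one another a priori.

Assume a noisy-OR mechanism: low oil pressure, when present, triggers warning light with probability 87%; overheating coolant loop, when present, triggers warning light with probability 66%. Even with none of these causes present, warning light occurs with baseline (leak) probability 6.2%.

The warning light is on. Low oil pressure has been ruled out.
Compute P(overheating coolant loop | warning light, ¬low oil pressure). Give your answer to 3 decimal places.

P(overheating coolant loop | warning light, ¬low oil pressure) ≈ 0.785

Under noisy-OR, P(warning light | causes) = 1 − (1−0.062)·∏(1−qᵢ) over the active causes.
Weight on overheating coolant loop=true, given the evidence: 0.68108×0.25 = 0.170270
Denominator P(warning light | ¬low oil pressure): 0.062×0.75 + 0.68108×0.25 = 0.216770
Posterior = 0.170270 / 0.216770 ≈ 0.785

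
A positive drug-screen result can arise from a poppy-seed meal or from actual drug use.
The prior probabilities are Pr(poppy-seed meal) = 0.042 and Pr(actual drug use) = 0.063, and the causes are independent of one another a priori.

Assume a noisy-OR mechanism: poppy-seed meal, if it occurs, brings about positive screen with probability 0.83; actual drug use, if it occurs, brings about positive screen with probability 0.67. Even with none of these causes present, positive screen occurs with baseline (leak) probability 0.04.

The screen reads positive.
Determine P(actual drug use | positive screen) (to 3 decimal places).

Under noisy-OR, P(positive screen | causes) = 1 − (1−0.04)·∏(1−qᵢ) over the active causes.
Weight on actual drug use=true, given the evidence: 0.041234 + 0.002503 = 0.043737
Denominator P(positive screen): 0.04×0.958×0.937 + 0.6832×0.958×0.063 + 0.8368×0.042×0.937 + 0.946144×0.042×0.063 = 0.112574
Posterior = 0.043737 / 0.112574 ≈ 0.389

P(actual drug use | positive screen) ≈ 0.389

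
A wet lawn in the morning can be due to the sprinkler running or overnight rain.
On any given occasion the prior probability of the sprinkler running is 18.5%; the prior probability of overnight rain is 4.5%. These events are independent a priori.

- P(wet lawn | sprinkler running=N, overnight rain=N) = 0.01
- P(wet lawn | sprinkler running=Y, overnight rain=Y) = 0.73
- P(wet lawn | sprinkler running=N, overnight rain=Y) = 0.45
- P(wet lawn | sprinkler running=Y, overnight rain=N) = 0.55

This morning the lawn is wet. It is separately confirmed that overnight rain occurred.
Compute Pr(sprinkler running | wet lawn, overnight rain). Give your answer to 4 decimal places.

Pr(sprinkler running | wet lawn, overnight rain) ≈ 0.2691

Weight on sprinkler running=true, given the evidence: 0.73*0.185 = 0.135050
Normalizer over all consistent configurations: 0.45*0.815 + 0.73*0.185 = 0.501800
P(sprinkler running | wet lawn, overnight rain) = 0.135050/0.501800 ≈ 0.2691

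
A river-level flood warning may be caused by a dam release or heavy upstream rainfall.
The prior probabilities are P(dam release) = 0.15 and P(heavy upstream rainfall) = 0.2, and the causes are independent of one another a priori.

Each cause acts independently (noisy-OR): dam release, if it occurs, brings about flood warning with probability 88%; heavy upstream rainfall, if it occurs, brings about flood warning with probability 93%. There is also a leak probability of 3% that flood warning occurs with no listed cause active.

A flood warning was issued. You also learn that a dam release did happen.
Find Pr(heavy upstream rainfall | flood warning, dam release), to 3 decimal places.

Pr(heavy upstream rainfall | flood warning, dam release) ≈ 0.219

Under noisy-OR, P(flood warning | causes) = 1 − (1−0.03)·∏(1−qᵢ) over the active causes.
P(flood warning | dam release) = 0.8836·0.8 + 0.991852·0.2 = 0.706880 + 0.198370 = 0.905250
Restricting to configurations with heavy upstream rainfall present: 0.991852·0.2 = 0.198370.
So P(heavy upstream rainfall | flood warning, dam release) = 0.198370/0.905250 ≈ 0.219.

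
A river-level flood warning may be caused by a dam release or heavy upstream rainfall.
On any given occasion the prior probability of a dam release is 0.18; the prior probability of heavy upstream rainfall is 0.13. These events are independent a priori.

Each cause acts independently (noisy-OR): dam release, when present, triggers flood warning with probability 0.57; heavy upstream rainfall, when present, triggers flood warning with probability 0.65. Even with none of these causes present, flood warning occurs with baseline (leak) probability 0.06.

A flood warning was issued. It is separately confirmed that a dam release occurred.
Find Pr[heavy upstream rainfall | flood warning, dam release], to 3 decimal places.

Pr[heavy upstream rainfall | flood warning, dam release] ≈ 0.177

Under noisy-OR, P(flood warning | causes) = 1 − (1−0.06)·∏(1−qᵢ) over the active causes.
Numerator (weight on configurations with heavy upstream rainfall): 0.85853×0.13 = 0.111609
The normalizing constant is 0.5958×0.87 + 0.85853×0.13 = 0.629955
P(heavy upstream rainfall | flood warning, dam release) = 0.111609/0.629955 ≈ 0.177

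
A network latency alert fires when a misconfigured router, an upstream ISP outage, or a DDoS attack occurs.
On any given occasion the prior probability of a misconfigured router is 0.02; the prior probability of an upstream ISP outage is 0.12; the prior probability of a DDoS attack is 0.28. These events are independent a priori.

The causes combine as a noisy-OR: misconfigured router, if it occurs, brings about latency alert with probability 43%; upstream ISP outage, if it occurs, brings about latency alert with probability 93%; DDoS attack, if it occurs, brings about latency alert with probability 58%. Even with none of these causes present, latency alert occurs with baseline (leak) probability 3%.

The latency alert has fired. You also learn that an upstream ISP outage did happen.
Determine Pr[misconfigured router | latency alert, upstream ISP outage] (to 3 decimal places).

Under noisy-OR, P(latency alert | causes) = 1 − (1−0.03)·∏(1−qᵢ) over the active causes.
P(latency alert | upstream ISP outage) = 0.9321·0.98·0.72 + 0.971482·0.98·0.28 + 0.961297·0.02·0.72 + 0.983745·0.02·0.28 = 0.657690 + 0.266575 + 0.013843 + 0.005509 = 0.943617
Of this, 0.019352 comes from 0.013843 + 0.005509 (the misconfigured router=true cases).
P(misconfigured router | latency alert, upstream ISP outage) = 0.019352 / 0.943617 ≈ 0.021

Pr[misconfigured router | latency alert, upstream ISP outage] ≈ 0.021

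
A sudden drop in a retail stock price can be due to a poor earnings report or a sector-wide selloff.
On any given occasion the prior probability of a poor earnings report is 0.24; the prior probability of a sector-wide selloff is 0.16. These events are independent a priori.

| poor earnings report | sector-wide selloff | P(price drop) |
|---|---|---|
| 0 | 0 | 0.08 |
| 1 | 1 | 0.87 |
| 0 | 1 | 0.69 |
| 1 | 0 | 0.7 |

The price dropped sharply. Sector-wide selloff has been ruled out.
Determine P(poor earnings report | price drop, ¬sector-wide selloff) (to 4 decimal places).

P(price drop | ¬sector-wide selloff) = 0.08*0.76 + 0.7*0.24 = 0.060800 + 0.168000 = 0.228800
Restricting to configurations with poor earnings report present: 0.7*0.24 = 0.168000.
So P(poor earnings report | price drop, ¬sector-wide selloff) = 0.168000/0.228800 ≈ 0.7343.

P(poor earnings report | price drop, ¬sector-wide selloff) ≈ 0.7343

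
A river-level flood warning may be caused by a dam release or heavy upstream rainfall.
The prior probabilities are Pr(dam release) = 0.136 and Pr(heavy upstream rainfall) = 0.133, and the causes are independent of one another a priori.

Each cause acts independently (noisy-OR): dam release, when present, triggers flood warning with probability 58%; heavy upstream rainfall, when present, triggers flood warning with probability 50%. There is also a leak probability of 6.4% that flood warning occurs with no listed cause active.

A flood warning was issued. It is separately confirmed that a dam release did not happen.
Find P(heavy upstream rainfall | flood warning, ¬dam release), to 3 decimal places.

P(heavy upstream rainfall | flood warning, ¬dam release) ≈ 0.560

Under noisy-OR, P(flood warning | causes) = 1 − (1−0.064)·∏(1−qᵢ) over the active causes.
Enumerate both values of heavy upstream rainfall and weight by the priors:
  P(flood warning | ¬dam release) = 0.064*0.867 + 0.532*0.133
        = 0.055488 + 0.070756 = 0.126244
The terms with heavy upstream rainfall present sum to 0.070756, so
  P(heavy upstream rainfall | flood warning, ¬dam release) = 0.070756 / 0.126244 ≈ 0.560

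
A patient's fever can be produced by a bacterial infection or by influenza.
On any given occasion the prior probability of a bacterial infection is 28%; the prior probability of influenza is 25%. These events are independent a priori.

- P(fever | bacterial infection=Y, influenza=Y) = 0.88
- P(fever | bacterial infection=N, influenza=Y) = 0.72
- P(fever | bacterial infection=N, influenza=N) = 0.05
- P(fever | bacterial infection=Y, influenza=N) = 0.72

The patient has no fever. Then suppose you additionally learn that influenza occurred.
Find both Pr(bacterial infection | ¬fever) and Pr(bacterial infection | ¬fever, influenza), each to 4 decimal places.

Pr(bacterial infection | ¬fever) ≈ 0.1066; Pr(bacterial infection | ¬fever, influenza) ≈ 0.1429

For the numerator, keep only bacterial infection=true terms: 0.058800 + 0.008400 = 0.067200
Normalizer over all consistent configurations: 0.95×0.72×0.75 + 0.28×0.72×0.25 + 0.28×0.28×0.75 + 0.12×0.28×0.25 = 0.630600
P(bacterial infection | ¬fever) = 0.067200/0.630600 ≈ 0.1066

With the extra evidence:
P(¬fever | influenza) = 0.28·0.72 + 0.12·0.28 = 0.201600 + 0.033600 = 0.235200
Of this, 0.033600 comes from 0.12·0.28 (the bacterial infection=true cases).
Hence the posterior is 0.033600/0.235200 ≈ 0.1429.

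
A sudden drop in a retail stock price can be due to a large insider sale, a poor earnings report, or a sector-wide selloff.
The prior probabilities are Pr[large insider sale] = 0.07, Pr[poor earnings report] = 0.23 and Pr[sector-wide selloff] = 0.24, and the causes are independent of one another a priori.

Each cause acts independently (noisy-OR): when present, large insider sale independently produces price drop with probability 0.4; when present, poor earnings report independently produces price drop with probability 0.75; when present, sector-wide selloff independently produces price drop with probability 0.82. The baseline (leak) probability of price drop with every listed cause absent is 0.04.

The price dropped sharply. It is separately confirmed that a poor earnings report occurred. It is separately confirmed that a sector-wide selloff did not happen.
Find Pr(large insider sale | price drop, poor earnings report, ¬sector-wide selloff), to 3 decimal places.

Pr(large insider sale | price drop, poor earnings report, ¬sector-wide selloff) ≈ 0.078

Under noisy-OR, P(price drop | causes) = 1 − (1−0.04)·∏(1−qᵢ) over the active causes.
Numerator (weight on configurations with large insider sale): 0.856*0.07 = 0.059920
The normalizing constant is 0.76*0.93 + 0.856*0.07 = 0.766720
Posterior = 0.059920 / 0.766720 ≈ 0.078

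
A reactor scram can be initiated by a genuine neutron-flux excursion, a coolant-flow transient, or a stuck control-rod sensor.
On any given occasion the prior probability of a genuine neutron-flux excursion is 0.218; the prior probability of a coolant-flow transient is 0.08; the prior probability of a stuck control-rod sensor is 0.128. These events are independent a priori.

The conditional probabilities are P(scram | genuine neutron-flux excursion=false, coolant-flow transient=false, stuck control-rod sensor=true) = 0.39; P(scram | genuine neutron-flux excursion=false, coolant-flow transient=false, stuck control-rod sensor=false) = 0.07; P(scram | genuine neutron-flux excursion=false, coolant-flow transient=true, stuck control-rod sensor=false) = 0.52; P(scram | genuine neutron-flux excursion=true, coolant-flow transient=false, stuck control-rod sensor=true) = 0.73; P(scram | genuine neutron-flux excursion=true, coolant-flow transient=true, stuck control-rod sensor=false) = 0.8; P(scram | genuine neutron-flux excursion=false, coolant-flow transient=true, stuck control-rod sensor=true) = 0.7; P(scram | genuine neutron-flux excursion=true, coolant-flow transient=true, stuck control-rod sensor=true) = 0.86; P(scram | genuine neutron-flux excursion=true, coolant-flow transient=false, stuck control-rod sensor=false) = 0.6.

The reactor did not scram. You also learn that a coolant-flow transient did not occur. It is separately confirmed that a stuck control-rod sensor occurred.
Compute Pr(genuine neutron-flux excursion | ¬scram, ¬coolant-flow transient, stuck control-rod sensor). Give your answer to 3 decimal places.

P(¬scram | ¬coolant-flow transient, stuck control-rod sensor) = 0.61*0.782 + 0.27*0.218 = 0.477020 + 0.058860 = 0.535880
The genuine neutron-flux excursion-present share is 0.27*0.218 = 0.058860.
P(genuine neutron-flux excursion | ¬scram, ¬coolant-flow transient, stuck control-rod sensor) = 0.058860 / 0.535880 ≈ 0.110

Pr(genuine neutron-flux excursion | ¬scram, ¬coolant-flow transient, stuck control-rod sensor) ≈ 0.110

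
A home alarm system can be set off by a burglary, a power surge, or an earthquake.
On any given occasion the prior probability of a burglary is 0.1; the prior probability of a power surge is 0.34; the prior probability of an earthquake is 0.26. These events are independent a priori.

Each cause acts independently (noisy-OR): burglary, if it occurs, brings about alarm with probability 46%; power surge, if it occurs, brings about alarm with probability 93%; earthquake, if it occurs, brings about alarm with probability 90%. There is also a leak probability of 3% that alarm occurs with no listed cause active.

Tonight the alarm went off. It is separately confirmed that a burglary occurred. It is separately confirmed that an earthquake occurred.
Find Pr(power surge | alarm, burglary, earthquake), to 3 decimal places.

Under noisy-OR, P(alarm | causes) = 1 − (1−0.03)·∏(1−qᵢ) over the active causes.
Weight on power surge=true, given the evidence: 0.996333*0.34 = 0.338753
The normalizing constant is 0.94762*0.66 + 0.996333*0.34 = 0.964182
P(power surge | alarm, burglary, earthquake) = 0.338753/0.964182 ≈ 0.351

Pr(power surge | alarm, burglary, earthquake) ≈ 0.351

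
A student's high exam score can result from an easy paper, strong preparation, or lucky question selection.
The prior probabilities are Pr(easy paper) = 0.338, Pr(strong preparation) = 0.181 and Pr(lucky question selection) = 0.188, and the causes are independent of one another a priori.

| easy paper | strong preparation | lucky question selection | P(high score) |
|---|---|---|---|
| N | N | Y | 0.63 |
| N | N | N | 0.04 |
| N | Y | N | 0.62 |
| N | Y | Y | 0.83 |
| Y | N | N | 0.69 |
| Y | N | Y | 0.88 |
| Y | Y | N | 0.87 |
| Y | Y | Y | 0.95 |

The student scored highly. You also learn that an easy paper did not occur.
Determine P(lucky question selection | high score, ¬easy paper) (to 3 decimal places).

P(lucky question selection | high score, ¬easy paper) ≈ 0.515

Enumerate the 4 (strong preparation, lucky question selection) configurations and weight by the priors:
  P(high score | ¬easy paper) = 0.04·0.819·0.812 + 0.63·0.819·0.188 + 0.62·0.181·0.812 + 0.83·0.181·0.188
        = 0.026601 + 0.097002 + 0.091123 + 0.028243 = 0.242969
Keeping only the lucky question selection-present terms gives 0.125245, so
  P(lucky question selection | high score, ¬easy paper) = 0.125245 / 0.242969 ≈ 0.515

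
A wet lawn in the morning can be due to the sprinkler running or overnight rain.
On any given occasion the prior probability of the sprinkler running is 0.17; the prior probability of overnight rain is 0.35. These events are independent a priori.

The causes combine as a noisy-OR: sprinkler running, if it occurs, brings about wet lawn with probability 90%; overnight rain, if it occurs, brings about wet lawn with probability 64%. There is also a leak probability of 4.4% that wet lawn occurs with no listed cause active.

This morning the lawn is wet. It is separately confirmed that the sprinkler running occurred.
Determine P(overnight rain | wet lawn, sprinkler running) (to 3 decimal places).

Under noisy-OR, P(wet lawn | causes) = 1 − (1−0.044)·∏(1−qᵢ) over the active causes.
For the numerator, keep only overnight rain=true terms: 0.965584×0.35 = 0.337954
The normalizing constant is 0.9044×0.65 + 0.965584×0.35 = 0.925814
P(overnight rain | wet lawn, sprinkler running) = 0.337954/0.925814 ≈ 0.365

P(overnight rain | wet lawn, sprinkler running) ≈ 0.365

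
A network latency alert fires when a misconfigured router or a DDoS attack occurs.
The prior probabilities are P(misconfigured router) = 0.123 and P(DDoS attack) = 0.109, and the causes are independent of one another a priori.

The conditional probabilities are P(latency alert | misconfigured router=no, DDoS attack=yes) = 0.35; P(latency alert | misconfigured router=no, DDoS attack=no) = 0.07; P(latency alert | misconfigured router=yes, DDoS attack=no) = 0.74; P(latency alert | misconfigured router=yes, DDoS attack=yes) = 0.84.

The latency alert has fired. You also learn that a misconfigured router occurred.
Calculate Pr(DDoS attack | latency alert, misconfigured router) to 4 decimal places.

By total probability over both values of DDoS attack:
  P(latency alert | misconfigured router) = 0.74*0.891 + 0.84*0.109
        = 0.659340 + 0.091560 = 0.750900
Keeping only the DDoS attack-present terms gives 0.091560, so
  P(DDoS attack | latency alert, misconfigured router) = 0.091560 / 0.750900 ≈ 0.1219

Pr(DDoS attack | latency alert, misconfigured router) ≈ 0.1219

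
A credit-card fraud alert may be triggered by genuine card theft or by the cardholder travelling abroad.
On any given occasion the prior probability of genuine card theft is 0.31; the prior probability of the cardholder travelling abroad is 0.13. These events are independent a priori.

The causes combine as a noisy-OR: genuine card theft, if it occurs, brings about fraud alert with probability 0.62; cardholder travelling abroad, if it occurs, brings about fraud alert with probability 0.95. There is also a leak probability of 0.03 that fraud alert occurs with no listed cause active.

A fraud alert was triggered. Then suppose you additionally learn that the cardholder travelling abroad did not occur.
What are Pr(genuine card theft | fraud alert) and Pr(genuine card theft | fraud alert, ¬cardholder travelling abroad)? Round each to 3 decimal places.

Pr(genuine card theft | fraud alert) ≈ 0.670; Pr(genuine card theft | fraud alert, ¬cardholder travelling abroad) ≈ 0.904

Under noisy-OR, P(fraud alert | causes) = 1 − (1−0.03)·∏(1−qᵢ) over the active causes.
Enumerate the 4 (genuine card theft, cardholder travelling abroad) configurations and weight by the priors:
  P(fraud alert) = 0.03*0.69*0.87 + 0.9515*0.69*0.13 + 0.6314*0.31*0.87 + 0.98157*0.31*0.13
        = 0.018009 + 0.085350 + 0.170289 + 0.039557 = 0.313205
The terms with genuine card theft present sum to 0.209846, so
  P(genuine card theft | fraud alert) = 0.209846 / 0.313205 ≈ 0.670

Now also conditioning on cardholder travelling abroad≠true:
P(fraud alert | ¬cardholder travelling abroad) = 0.03×0.69 + 0.6314×0.31 = 0.020700 + 0.195734 = 0.216434
Of this, 0.195734 comes from 0.6314×0.31 (the genuine card theft=true cases).
Hence the posterior is 0.195734/0.216434 ≈ 0.904.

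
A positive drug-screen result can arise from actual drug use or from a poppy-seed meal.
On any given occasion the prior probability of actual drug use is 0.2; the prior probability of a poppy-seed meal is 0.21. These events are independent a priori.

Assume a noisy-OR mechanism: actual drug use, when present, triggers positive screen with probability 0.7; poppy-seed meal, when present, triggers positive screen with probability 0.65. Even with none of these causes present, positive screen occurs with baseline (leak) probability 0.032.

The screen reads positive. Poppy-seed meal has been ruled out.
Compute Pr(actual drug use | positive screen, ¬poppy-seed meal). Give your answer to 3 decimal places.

Pr(actual drug use | positive screen, ¬poppy-seed meal) ≈ 0.847

Under noisy-OR, P(positive screen | causes) = 1 − (1−0.032)·∏(1−qᵢ) over the active causes.
Numerator (weight on configurations with actual drug use): 0.7096·0.2 = 0.141920
The normalizing constant is 0.032·0.8 + 0.7096·0.2 = 0.167520
Posterior = 0.141920 / 0.167520 ≈ 0.847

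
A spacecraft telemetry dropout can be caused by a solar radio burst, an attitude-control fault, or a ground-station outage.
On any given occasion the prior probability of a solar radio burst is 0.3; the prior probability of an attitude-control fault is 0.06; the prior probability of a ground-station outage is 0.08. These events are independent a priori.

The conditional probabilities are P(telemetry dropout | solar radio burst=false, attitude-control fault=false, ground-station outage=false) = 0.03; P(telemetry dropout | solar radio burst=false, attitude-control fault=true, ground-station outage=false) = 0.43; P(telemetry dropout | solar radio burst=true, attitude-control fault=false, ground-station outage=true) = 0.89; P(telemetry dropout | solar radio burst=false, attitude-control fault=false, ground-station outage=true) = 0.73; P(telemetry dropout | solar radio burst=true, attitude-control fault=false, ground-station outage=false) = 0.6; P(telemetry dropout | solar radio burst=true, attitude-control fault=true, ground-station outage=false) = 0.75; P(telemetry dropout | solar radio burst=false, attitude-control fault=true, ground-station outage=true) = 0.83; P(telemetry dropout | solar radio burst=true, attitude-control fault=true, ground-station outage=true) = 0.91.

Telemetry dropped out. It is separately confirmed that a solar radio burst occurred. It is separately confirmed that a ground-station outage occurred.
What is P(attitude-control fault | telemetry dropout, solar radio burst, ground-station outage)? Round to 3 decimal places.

P(attitude-control fault | telemetry dropout, solar radio burst, ground-station outage) ≈ 0.061

P(telemetry dropout | solar radio burst, ground-station outage) = 0.89·0.94 + 0.91·0.06 = 0.836600 + 0.054600 = 0.891200
Restricting to configurations with attitude-control fault present: 0.91·0.06 = 0.054600.
Hence the posterior is 0.054600/0.891200 ≈ 0.061.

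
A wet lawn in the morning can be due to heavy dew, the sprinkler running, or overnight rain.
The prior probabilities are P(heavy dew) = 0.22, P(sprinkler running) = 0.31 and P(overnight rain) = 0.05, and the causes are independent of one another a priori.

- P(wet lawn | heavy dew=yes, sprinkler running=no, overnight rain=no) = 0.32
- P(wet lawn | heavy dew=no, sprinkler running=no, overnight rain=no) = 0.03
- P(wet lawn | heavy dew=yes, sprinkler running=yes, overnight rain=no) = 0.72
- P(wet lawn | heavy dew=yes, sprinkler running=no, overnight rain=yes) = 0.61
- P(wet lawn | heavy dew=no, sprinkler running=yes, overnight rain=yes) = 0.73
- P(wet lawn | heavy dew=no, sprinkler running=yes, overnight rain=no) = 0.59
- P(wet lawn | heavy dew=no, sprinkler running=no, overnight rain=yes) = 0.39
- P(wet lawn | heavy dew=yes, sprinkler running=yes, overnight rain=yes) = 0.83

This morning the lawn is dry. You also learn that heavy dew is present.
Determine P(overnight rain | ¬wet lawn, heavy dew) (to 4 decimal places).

Sum P(¬wet lawn|·) weighted by the priors over the 4 (sprinkler running, overnight rain) configurations:
  P(¬wet lawn | heavy dew) = 0.68*0.69*0.95 + 0.39*0.69*0.05 + 0.28*0.31*0.95 + 0.17*0.31*0.05
        = 0.445740 + 0.013455 + 0.082460 + 0.002635 = 0.544290
The terms with overnight rain present sum to 0.016090, so
  P(overnight rain | ¬wet lawn, heavy dew) = 0.016090 / 0.544290 ≈ 0.0296

P(overnight rain | ¬wet lawn, heavy dew) ≈ 0.0296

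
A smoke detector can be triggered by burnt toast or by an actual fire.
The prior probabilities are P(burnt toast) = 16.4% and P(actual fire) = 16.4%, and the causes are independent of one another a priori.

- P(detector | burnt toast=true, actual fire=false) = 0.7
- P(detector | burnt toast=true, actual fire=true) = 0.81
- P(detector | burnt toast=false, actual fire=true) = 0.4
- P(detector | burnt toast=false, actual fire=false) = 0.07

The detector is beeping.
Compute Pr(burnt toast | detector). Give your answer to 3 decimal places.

Pr(burnt toast | detector) ≈ 0.532

P(detector) = 0.07*0.836*0.836 + 0.4*0.836*0.164 + 0.7*0.164*0.836 + 0.81*0.164*0.164 = 0.048923 + 0.054842 + 0.095973 + 0.021786 = 0.221524
Restricting to configurations with burnt toast present: 0.095973 + 0.021786 = 0.117759.
P(burnt toast | detector) = 0.117759 / 0.221524 ≈ 0.532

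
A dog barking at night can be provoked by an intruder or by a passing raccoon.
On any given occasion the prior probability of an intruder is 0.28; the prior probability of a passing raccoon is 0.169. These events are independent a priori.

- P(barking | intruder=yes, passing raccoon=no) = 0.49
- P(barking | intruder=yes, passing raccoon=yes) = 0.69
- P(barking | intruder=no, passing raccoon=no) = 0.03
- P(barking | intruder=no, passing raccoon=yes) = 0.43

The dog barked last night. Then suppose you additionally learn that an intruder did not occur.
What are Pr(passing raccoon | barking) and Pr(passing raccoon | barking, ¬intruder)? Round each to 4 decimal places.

P(barking) = 0.03×0.72×0.831 + 0.43×0.72×0.169 + 0.49×0.28×0.831 + 0.69×0.28×0.169 = 0.017950 + 0.052322 + 0.114013 + 0.032651 = 0.216936
The passing raccoon-present share is 0.052322 + 0.032651 = 0.084973.
So P(passing raccoon | barking) = 0.084973/0.216936 ≈ 0.3917.

Now also conditioning on intruder≠true:
Sum P(barking|·) weighted by the priors over both values of passing raccoon:
  P(barking | ¬intruder) = 0.03×0.831 + 0.43×0.169
        = 0.024930 + 0.072670 = 0.097600
Keeping only the passing raccoon-present terms gives 0.072670, so
  P(passing raccoon | barking, ¬intruder) = 0.072670 / 0.097600 ≈ 0.7446

Pr(passing raccoon | barking) ≈ 0.3917; Pr(passing raccoon | barking, ¬intruder) ≈ 0.7446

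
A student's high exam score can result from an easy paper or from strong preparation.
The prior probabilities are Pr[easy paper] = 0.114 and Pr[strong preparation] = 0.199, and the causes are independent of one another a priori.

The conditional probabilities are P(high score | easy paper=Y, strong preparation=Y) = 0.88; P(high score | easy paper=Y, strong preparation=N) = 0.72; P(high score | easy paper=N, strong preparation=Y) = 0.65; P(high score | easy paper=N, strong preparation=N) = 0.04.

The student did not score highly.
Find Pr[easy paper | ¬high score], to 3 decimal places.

Pr[easy paper | ¬high score] ≈ 0.037

P(¬high score) = 0.96*0.886*0.801 + 0.35*0.886*0.199 + 0.28*0.114*0.801 + 0.12*0.114*0.199 = 0.681299 + 0.061710 + 0.025568 + 0.002722 = 0.771299
The easy paper-present share is 0.025568 + 0.002722 = 0.028290.
Hence the posterior is 0.028290/0.771299 ≈ 0.037.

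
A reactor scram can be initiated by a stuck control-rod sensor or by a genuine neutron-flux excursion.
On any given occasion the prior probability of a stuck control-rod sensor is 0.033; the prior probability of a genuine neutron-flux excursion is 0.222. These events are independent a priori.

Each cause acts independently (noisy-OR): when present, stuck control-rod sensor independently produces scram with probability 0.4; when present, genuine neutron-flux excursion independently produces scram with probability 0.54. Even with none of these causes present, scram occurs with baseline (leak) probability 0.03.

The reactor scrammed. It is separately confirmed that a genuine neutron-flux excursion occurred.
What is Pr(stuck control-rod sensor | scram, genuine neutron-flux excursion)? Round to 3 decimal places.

Pr(stuck control-rod sensor | scram, genuine neutron-flux excursion) ≈ 0.043

Under noisy-OR, P(scram | causes) = 1 − (1−0.03)·∏(1−qᵢ) over the active causes.
P(scram | genuine neutron-flux excursion) = 0.5538·0.967 + 0.73228·0.033 = 0.535525 + 0.024165 = 0.559690
Of this, 0.024165 comes from 0.73228·0.033 (the stuck control-rod sensor=true cases).
Hence the posterior is 0.024165/0.559690 ≈ 0.043.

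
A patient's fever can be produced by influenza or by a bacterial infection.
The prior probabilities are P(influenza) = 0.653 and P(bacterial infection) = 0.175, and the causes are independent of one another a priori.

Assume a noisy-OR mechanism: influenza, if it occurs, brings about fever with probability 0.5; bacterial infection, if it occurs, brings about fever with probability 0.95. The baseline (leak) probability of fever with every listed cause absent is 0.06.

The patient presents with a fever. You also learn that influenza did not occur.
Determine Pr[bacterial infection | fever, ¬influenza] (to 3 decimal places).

Under noisy-OR, P(fever | causes) = 1 − (1−0.06)·∏(1−qᵢ) over the active causes.
Weight on bacterial infection=true, given the evidence: 0.953×0.175 = 0.166775
The normalizing constant is 0.06×0.825 + 0.953×0.175 = 0.216275
P(bacterial infection | fever, ¬influenza) = 0.166775/0.216275 ≈ 0.771

Pr[bacterial infection | fever, ¬influenza] ≈ 0.771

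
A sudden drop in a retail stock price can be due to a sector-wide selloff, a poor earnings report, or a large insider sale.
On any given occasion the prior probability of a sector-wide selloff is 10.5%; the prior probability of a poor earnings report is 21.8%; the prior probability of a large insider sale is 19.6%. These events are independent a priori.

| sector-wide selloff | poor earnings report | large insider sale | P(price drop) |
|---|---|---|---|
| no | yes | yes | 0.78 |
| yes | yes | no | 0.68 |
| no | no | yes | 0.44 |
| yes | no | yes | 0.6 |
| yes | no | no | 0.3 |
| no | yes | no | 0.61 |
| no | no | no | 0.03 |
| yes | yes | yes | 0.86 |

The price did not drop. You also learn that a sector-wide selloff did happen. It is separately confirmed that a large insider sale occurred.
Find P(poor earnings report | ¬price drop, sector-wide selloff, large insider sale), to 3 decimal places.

Numerator (weight on configurations with poor earnings report): 0.14·0.218 = 0.030520
Normalizer over all consistent configurations: 0.4·0.782 + 0.14·0.218 = 0.343320
P(poor earnings report | ¬price drop, sector-wide selloff, large insider sale) = 0.030520/0.343320 ≈ 0.089

P(poor earnings report | ¬price drop, sector-wide selloff, large insider sale) ≈ 0.089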